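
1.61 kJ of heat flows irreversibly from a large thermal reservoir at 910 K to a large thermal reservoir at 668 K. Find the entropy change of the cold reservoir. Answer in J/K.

The cold reservoir gains heat Q, so ΔS_cold = +Q/T_C = 1610/668 = 2.41 J/K.

ΔS_cold = 2.41 J/K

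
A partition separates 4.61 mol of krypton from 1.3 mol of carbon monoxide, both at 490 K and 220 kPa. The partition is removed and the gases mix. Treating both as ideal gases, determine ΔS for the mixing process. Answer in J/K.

ΔS_mix = 25.9 J/K

Mole fractions: x_A = 4.61/5.91 = 0.78, x_B = 0.22.
ΔS_mix = −R(n_A ln x_A + n_B ln x_B) = −8.314 × (4.61 ln 0.78 + 1.3 ln 0.22) = 25.9 J/K.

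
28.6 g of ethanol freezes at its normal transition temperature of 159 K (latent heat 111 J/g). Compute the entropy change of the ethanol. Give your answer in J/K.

ΔS = -20 J/K

Heat released by the substance: Q = −mL = −28.6 × 111 = −3174.6 J.
At constant T, ΔS = Q_rev/T = −3174.6 / 159 = -20 J/K.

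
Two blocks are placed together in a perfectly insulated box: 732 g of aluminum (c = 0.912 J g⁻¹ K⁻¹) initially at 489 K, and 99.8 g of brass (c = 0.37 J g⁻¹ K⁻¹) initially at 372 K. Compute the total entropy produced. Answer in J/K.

Energy balance: T_f = (m₁c₁T₁ + m₂c₂T₂)/(m₁c₁ + m₂c₂) = 482.87 K.
ΔS₁ = m₁c₁ ln(T_f/T₁) = 667.584 × ln(482.87/489) = -8.425 J/K.
ΔS₂ = m₂c₂ ln(T_f/T₂) = 36.926 × ln(482.87/372) = 9.632 J/K.
ΔS_total = -8.425 + 9.632 = 1.21 J/K.

ΔS_total = 1.21 J/K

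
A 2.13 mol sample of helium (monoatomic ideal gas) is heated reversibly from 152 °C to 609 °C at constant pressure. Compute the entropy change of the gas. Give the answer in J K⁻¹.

ΔS = 32.3 J/K

In kelvin: T₁ = 425.15 K, T₂ = 882.15 K. At constant pressure, ΔS = nC_p ln(T₂/T₁) with C_p = 5R/2 = 20.79 J mol⁻¹ K⁻¹.
ΔS = 2.13 × 20.79 × ln(882.15/425.15) = 32.3 J/K.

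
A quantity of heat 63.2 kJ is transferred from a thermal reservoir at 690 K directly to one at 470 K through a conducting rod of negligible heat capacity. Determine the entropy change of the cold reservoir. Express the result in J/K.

The cold reservoir gains heat Q, so ΔS_cold = +Q/T_C = 63200/470 = 134 J/K.

ΔS_cold = 134 J/K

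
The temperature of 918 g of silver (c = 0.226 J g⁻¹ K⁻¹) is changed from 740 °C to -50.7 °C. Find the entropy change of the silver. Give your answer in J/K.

ΔS = -315 J/K

In kelvin: T₁ = 1013.15 K, T₂ = 222.45 K. ΔS = ∫dQ_rev/T = m c ln(T₂/T₁) = 918 × 0.226 × ln(222.45/1013.15) = -315 J/K.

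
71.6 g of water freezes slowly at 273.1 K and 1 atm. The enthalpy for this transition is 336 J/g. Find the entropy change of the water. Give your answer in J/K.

ΔS = -88.1 J/K

Heat released by the substance: Q = −mL = −71.6 × 336 = −24057.6 J.
At constant T, ΔS = Q_rev/T = −24057.6 / 273.1 = -88.1 J/K.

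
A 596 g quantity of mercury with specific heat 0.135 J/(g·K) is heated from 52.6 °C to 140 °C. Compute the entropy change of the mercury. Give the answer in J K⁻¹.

In kelvin: T₁ = 325.75 K, T₂ = 413.15 K. ΔS = ∫dQ_rev/T = m c ln(T₂/T₁) = 596 × 0.135 × ln(413.15/325.75) = 19.1 J/K.

ΔS = 19.1 J/K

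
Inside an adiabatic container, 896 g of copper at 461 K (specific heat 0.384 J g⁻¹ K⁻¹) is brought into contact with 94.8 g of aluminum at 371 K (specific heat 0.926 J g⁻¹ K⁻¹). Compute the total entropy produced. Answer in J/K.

ΔS_total = 1.58 J/K

Energy balance: T_f = (m₁c₁T₁ + m₂c₂T₂)/(m₁c₁ + m₂c₂) = 442.71 K.
ΔS₁ = m₁c₁ ln(T_f/T₁) = 344.064 × ln(442.71/461) = -13.93 J/K.
ΔS₂ = m₂c₂ ln(T_f/T₂) = 87.7848 × ln(442.71/371) = 15.51 J/K.
ΔS_total = -13.93 + 15.51 = 1.58 J/K.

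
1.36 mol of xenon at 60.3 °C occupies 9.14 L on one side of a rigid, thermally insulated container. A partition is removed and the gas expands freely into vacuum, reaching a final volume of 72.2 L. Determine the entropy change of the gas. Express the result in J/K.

ΔS_gas = 23.4 J/K

For an ideal gas in free expansion Q = 0 and W = 0, so T is unchanged.
Entropy is a state function; using a reversible isothermal path, ΔS_gas = nR ln(V₂/V₁) = 1.36 × 8.314 × ln(72.2/9.14) = 23.4 J/K.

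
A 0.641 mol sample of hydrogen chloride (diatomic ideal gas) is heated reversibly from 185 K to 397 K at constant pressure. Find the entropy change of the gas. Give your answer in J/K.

At constant pressure, ΔS = nC_p ln(T₂/T₁) with C_p = 7R/2 = 29.1 J mol⁻¹ K⁻¹.
ΔS = 0.641 × 29.1 × ln(397/185) = 14.2 J/K.

ΔS = 14.2 J/K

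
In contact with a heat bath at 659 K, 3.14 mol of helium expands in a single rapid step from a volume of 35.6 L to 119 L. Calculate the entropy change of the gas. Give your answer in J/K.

ΔS_gas = 31.5 J/K

Entropy is a state function, so ΔS_gas depends only on the end states.
For an isothermal ideal gas ΔS_gas = nR ln(V₂/V₁) = 3.14 × 8.314 × ln(119/35.6) = 31.5 J/K.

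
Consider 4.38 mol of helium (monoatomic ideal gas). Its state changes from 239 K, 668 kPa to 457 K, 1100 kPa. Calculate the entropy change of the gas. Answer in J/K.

ΔS = nC_p ln(T₂/T₁) − nR ln(P₂/P₁), with C_p = 5R/2 = 20.79 J mol⁻¹ K⁻¹ for a monoatomic ideal gas.
ΔS = 4.38 × [20.79 × ln(457/239) − 8.314 × ln(1100/668)] = 40.8 J/K.

ΔS = 40.8 J/K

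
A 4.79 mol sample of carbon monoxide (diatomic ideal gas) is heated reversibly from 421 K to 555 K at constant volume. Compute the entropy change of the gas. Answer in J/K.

ΔS = 27.5 J/K

At constant volume, ΔS = nC_V ln(T₂/T₁) with C_V = 5R/2 = 20.79 J mol⁻¹ K⁻¹.
ΔS = 4.79 × 20.79 × ln(555/421) = 27.5 J/K.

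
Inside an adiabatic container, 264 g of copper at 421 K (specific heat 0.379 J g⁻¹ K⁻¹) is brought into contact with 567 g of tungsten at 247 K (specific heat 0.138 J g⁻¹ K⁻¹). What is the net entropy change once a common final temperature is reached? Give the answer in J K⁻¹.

ΔS_total = 6.04 J/K

Energy balance: T_f = (m₁c₁T₁ + m₂c₂T₂)/(m₁c₁ + m₂c₂) = 344.64 K.
ΔS₁ = m₁c₁ ln(T_f/T₁) = 100.056 × ln(344.64/421) = -20.024 J/K.
ΔS₂ = m₂c₂ ln(T_f/T₂) = 78.246 × ln(344.64/247) = 26.065 J/K.
ΔS_total = -20.024 + 26.065 = 6.04 J/K.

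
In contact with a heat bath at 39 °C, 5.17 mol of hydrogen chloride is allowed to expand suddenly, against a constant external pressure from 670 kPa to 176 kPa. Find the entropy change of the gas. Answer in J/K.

Entropy is a state function, so ΔS_gas depends only on the end states.
For an isothermal ideal gas ΔS_gas = nR ln(P₁/P₂) = 5.17 × 8.314 × ln(670/176) = 57.5 J/K.

ΔS_gas = 57.5 J/K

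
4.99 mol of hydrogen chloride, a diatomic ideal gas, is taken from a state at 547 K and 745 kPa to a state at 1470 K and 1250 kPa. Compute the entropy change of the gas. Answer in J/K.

ΔS = nC_p ln(T₂/T₁) − nR ln(P₂/P₁), with C_p = 7R/2 = 29.1 J mol⁻¹ K⁻¹ for a diatomic ideal gas.
ΔS = 4.99 × [29.1 × ln(1470/547) − 8.314 × ln(1250/745)] = 122 J/K.

ΔS = 122 J/K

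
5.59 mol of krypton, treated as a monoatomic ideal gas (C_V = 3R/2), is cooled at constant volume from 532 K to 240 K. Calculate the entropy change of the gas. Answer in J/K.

ΔS = -55.5 J/K

At constant volume, ΔS = nC_V ln(T₂/T₁) with C_V = 3R/2 = 12.47 J mol⁻¹ K⁻¹.
ΔS = 5.59 × 12.47 × ln(240/532) = -55.5 J/K.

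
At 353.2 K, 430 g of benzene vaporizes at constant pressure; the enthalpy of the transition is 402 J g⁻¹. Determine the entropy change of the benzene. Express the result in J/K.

Heat absorbed by the substance: Q = mL = 430 × 402 = 172860 J.
At constant T, ΔS = Q_rev/T = 172860 / 353.2 = 489 J/K.

ΔS = 489 J/K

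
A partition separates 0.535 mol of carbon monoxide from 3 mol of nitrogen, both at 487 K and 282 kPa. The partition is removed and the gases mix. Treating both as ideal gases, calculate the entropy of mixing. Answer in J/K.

ΔS_mix = 12.5 J/K

Mole fractions: x_A = 0.535/3.54 = 0.151, x_B = 0.849.
ΔS_mix = −R(n_A ln x_A + n_B ln x_B) = −8.314 × (0.535 ln 0.151 + 3 ln 0.849) = 12.5 J/K.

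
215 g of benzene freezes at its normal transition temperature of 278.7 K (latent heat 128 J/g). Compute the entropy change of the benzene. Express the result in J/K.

Heat released by the substance: Q = −mL = −215 × 128 = −27520 J.
At constant T, ΔS = Q_rev/T = −27520 / 278.7 = -98.7 J/K.

ΔS = -98.7 J/K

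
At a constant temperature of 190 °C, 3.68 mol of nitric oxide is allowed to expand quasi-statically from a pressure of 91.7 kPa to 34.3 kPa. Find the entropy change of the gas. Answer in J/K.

For an isothermal ideal gas ΔS_gas = nR ln(P₁/P₂) = 3.68 × 8.314 × ln(91.7/34.3) = 30.1 J/K.

ΔS_gas = 30.1 J/K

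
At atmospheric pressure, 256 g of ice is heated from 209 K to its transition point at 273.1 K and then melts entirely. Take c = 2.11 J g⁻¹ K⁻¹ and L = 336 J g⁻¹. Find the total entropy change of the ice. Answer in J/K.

ΔS = 459 J/K

Warming step: ΔS₁ = m c ln(T_tr/T_i) = 256 × 2.11 × ln(273.1/209) = 144.49 J/K.
Phase change: ΔS₂ = +mL/T_tr = 256 × 336 / 273.1 = 314.96 J/K.
ΔS_total = (144.49) + (314.96) = 459 J/K.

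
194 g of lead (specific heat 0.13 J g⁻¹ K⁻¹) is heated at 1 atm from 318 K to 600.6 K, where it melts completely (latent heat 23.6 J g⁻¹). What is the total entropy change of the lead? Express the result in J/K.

ΔS = 23.7 J/K

Warming step: ΔS₁ = m c ln(T_tr/T_i) = 194 × 0.13 × ln(600.6/318) = 16.04 J/K.
Phase change: ΔS₂ = +mL/T_tr = 194 × 23.6 / 600.6 = 7.623 J/K.
ΔS_total = (16.04) + (7.623) = 23.7 J/K.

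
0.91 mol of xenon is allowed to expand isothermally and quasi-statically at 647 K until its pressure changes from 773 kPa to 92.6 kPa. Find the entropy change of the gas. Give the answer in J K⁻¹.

For an isothermal ideal gas ΔS_gas = nR ln(P₁/P₂) = 0.91 × 8.314 × ln(773/92.6) = 16.1 J/K.

ΔS_gas = 16.1 J/K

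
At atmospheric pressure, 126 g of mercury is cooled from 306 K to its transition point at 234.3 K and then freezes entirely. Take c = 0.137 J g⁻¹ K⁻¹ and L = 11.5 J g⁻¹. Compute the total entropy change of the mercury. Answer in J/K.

Cooling step: ΔS₁ = m c ln(T_tr/T_i) = 126 × 0.137 × ln(234.3/306) = -4.609 J/K.
Phase change: ΔS₂ = −mL/T_tr = −126 × 11.5 / 234.3 = -6.184 J/K.
ΔS_total = (-4.609) + (-6.184) = -10.8 J/K.

ΔS = -10.8 J/K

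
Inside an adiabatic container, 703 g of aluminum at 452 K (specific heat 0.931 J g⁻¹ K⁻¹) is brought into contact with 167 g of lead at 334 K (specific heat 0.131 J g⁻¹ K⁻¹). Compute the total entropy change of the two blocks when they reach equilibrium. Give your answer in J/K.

Energy balance: T_f = (m₁c₁T₁ + m₂c₂T₂)/(m₁c₁ + m₂c₂) = 448.18 K.
ΔS₁ = m₁c₁ ln(T_f/T₁) = 654.493 × ln(448.18/452) = -5.55 J/K.
ΔS₂ = m₂c₂ ln(T_f/T₂) = 21.877 × ln(448.18/334) = 6.433 J/K.
ΔS_total = -5.55 + 6.433 = 0.883 J/K.

ΔS_total = 0.883 J/K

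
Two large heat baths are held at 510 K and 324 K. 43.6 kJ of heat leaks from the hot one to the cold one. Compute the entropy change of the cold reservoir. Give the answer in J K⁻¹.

The cold reservoir gains heat Q, so ΔS_cold = +Q/T_C = 43600/324 = 135 J/K.

ΔS_cold = 135 J/K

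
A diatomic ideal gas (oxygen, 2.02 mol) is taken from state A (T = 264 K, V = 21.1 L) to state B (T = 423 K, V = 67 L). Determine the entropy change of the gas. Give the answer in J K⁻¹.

ΔS = 39.2 J/K

Entropy is a state function: ΔS = nC_V ln(T₂/T₁) + nR ln(V₂/V₁), with C_V = 5R/2 = 20.79 J mol⁻¹ K⁻¹ for a diatomic ideal gas.
ΔS = 2.02 × [20.79 × ln(423/264) + 8.314 × ln(67/21.1)] = 39.2 J/K.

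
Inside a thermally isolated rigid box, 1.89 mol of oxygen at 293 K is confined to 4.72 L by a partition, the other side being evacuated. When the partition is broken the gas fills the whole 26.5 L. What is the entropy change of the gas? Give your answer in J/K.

ΔS_gas = 27.1 J/K

For an ideal gas in free expansion Q = 0 and W = 0, so T is unchanged.
Entropy is a state function; using a reversible isothermal path, ΔS_gas = nR ln(V₂/V₁) = 1.89 × 8.314 × ln(26.5/4.72) = 27.1 J/K.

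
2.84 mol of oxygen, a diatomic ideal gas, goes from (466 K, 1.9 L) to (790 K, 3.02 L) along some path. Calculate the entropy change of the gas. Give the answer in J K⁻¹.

ΔS = 42.1 J/K

Entropy is a state function: ΔS = nC_V ln(T₂/T₁) + nR ln(V₂/V₁), with C_V = 5R/2 = 20.79 J mol⁻¹ K⁻¹ for a diatomic ideal gas.
ΔS = 2.84 × [20.79 × ln(790/466) + 8.314 × ln(3.02/1.9)] = 42.1 J/K.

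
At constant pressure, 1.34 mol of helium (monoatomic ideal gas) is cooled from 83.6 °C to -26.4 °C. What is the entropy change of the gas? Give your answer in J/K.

In kelvin: T₁ = 356.75 K, T₂ = 246.75 K. At constant pressure, ΔS = nC_p ln(T₂/T₁) with C_p = 5R/2 = 20.79 J mol⁻¹ K⁻¹.
ΔS = 1.34 × 20.79 × ln(246.75/356.75) = -10.3 J/K.

ΔS = -10.3 J/K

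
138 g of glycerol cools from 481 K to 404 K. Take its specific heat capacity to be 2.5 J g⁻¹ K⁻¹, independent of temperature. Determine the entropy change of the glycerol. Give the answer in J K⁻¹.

ΔS = -60.2 J/K

ΔS = ∫dQ_rev/T = m c ln(T₂/T₁) = 138 × 2.5 × ln(404/481) = -60.2 J/K.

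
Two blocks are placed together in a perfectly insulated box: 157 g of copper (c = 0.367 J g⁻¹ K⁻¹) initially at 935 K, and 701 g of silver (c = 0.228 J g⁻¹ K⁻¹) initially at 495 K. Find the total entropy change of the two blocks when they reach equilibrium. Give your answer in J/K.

ΔS_total = 9.35 J/K

Energy balance: T_f = (m₁c₁T₁ + m₂c₂T₂)/(m₁c₁ + m₂c₂) = 611.59 K.
ΔS₁ = m₁c₁ ln(T_f/T₁) = 57.619 × ln(611.59/935) = -24.458 J/K.
ΔS₂ = m₂c₂ ln(T_f/T₂) = 159.828 × ln(611.59/495) = 33.805 J/K.
ΔS_total = -24.458 + 33.805 = 9.35 J/K.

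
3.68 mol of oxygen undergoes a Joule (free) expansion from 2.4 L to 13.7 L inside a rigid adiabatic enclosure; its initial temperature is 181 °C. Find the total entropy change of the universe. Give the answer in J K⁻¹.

ΔS_universe = 53.3 J/K

For an ideal gas in free expansion Q = 0 and W = 0, so T is unchanged.
Entropy is a state function; using a reversible isothermal path, ΔS_gas = nR ln(V₂/V₁) = 3.68 × 8.314 × ln(13.7/2.4) = 53.3 J/K.
The insulated surroundings exchange no heat, so ΔS_surr = 0 and ΔS_universe = ΔS_gas.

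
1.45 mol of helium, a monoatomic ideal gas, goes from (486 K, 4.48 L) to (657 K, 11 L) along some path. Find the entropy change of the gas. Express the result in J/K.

Entropy is a state function: ΔS = nC_V ln(T₂/T₁) + nR ln(V₂/V₁), with C_V = 3R/2 = 12.47 J mol⁻¹ K⁻¹ for a monoatomic ideal gas.
ΔS = 1.45 × [12.47 × ln(657/486) + 8.314 × ln(11/4.48)] = 16.3 J/K.

ΔS = 16.3 J/K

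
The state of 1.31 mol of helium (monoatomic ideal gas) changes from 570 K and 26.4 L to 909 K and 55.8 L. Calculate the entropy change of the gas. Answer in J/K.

Entropy is a state function: ΔS = nC_V ln(T₂/T₁) + nR ln(V₂/V₁), with C_V = 3R/2 = 12.47 J mol⁻¹ K⁻¹ for a monoatomic ideal gas.
ΔS = 1.31 × [12.47 × ln(909/570) + 8.314 × ln(55.8/26.4)] = 15.8 J/K.

ΔS = 15.8 J/K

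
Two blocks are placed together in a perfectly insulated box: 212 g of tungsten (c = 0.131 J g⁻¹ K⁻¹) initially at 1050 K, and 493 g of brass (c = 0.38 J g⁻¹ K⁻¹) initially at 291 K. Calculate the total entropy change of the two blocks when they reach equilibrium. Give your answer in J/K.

Energy balance: T_f = (m₁c₁T₁ + m₂c₂T₂)/(m₁c₁ + m₂c₂) = 388.99 K.
ΔS₁ = m₁c₁ ln(T_f/T₁) = 27.772 × ln(388.99/1050) = -27.58 J/K.
ΔS₂ = m₂c₂ ln(T_f/T₂) = 187.34 × ln(388.99/291) = 54.37 J/K.
ΔS_total = -27.58 + 54.37 = 26.8 J/K.

ΔS_total = 26.8 J/K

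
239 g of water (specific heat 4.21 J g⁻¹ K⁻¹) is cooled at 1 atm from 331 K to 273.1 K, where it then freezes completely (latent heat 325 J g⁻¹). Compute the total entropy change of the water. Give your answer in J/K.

Cooling step: ΔS₁ = m c ln(T_tr/T_i) = 239 × 4.21 × ln(273.1/331) = -193.5 J/K.
Phase change: ΔS₂ = −mL/T_tr = −239 × 325 / 273.1 = -284.4 J/K.
ΔS_total = (-193.5) + (-284.4) = -478 J/K.

ΔS = -478 J/K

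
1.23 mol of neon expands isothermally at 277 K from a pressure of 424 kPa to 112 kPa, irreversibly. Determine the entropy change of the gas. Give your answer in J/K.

Entropy is a state function, so ΔS_gas depends only on the end states.
For an isothermal ideal gas ΔS_gas = nR ln(P₁/P₂) = 1.23 × 8.314 × ln(424/112) = 13.6 J/K.

ΔS_gas = 13.6 J/K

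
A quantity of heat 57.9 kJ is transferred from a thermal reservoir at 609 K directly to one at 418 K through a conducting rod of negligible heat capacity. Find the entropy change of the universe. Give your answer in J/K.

ΔS_hot = −Q/T_H = −57900/609 = -95.07 J/K and ΔS_cold = +Q/T_C = 57900/418 = 138.5 J/K.
ΔS_total = -95.07 + 138.5 = 43.4 J/K, positive as the second law requires.

ΔS_total = 43.4 J/K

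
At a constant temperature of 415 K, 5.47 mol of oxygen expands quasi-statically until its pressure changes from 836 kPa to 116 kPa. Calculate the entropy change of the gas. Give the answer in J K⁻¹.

ΔS_gas = 89.8 J/K

For an isothermal ideal gas ΔS_gas = nR ln(P₁/P₂) = 5.47 × 8.314 × ln(836/116) = 89.8 J/K.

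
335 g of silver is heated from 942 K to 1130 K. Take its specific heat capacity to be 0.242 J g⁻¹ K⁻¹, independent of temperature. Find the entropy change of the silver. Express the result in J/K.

ΔS = 14.8 J/K

ΔS = ∫dQ_rev/T = m c ln(T₂/T₁) = 335 × 0.242 × ln(1130/942) = 14.8 J/K.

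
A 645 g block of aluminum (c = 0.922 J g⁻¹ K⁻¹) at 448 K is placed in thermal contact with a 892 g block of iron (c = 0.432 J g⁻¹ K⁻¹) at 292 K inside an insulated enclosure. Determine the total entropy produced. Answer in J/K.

Energy balance: T_f = (m₁c₁T₁ + m₂c₂T₂)/(m₁c₁ + m₂c₂) = 386.66 K.
ΔS₁ = m₁c₁ ln(T_f/T₁) = 594.69 × ln(386.66/448) = -87.56 J/K.
ΔS₂ = m₂c₂ ln(T_f/T₂) = 385.344 × ln(386.66/292) = 108.2 J/K.
ΔS_total = -87.56 + 108.2 = 20.6 J/K.

ΔS_total = 20.6 J/K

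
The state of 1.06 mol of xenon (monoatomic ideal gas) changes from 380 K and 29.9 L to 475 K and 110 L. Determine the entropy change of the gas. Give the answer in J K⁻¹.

Entropy is a state function: ΔS = nC_V ln(T₂/T₁) + nR ln(V₂/V₁), with C_V = 3R/2 = 12.47 J mol⁻¹ K⁻¹ for a monoatomic ideal gas.
ΔS = 1.06 × [12.47 × ln(475/380) + 8.314 × ln(110/29.9)] = 14.4 J/K.

ΔS = 14.4 J/K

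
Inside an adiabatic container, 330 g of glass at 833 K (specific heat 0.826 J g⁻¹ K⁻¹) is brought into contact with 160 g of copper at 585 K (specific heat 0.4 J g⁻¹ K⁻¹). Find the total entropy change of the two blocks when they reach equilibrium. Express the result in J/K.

Energy balance: T_f = (m₁c₁T₁ + m₂c₂T₂)/(m₁c₁ + m₂c₂) = 785.84 K.
ΔS₁ = m₁c₁ ln(T_f/T₁) = 272.58 × ln(785.84/833) = -15.885 J/K.
ΔS₂ = m₂c₂ ln(T_f/T₂) = 64 × ln(785.84/585) = 18.889 J/K.
ΔS_total = -15.885 + 18.889 = 3 J/K.

ΔS_total = 3 J/K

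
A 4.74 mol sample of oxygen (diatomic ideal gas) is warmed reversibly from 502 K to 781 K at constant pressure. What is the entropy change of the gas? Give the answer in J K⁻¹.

ΔS = 61 J/K

At constant pressure, ΔS = nC_p ln(T₂/T₁) with C_p = 7R/2 = 29.1 J mol⁻¹ K⁻¹.
ΔS = 4.74 × 29.1 × ln(781/502) = 61 J/K.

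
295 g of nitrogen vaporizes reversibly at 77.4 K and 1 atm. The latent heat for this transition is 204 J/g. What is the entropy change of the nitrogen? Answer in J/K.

Heat absorbed by the substance: Q = mL = 295 × 204 = 60180 J.
At constant T, ΔS = Q_rev/T = 60180 / 77.4 = 778 J/K.

ΔS = 778 J/K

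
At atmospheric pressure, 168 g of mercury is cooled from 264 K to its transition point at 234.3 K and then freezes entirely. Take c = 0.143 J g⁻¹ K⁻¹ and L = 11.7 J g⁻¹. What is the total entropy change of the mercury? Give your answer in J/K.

Cooling step: ΔS₁ = m c ln(T_tr/T_i) = 168 × 0.143 × ln(234.3/264) = -2.867 J/K.
Phase change: ΔS₂ = −mL/T_tr = −168 × 11.7 / 234.3 = -8.389 J/K.
ΔS_total = (-2.867) + (-8.389) = -11.3 J/K.

ΔS = -11.3 J/K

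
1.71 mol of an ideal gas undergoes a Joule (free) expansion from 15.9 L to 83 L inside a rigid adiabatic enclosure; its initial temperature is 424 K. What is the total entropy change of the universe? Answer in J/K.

ΔS_universe = 23.5 J/K

For an ideal gas in free expansion Q = 0 and W = 0, so T is unchanged.
Entropy is a state function; using a reversible isothermal path, ΔS_gas = nR ln(V₂/V₁) = 1.71 × 8.314 × ln(83/15.9) = 23.5 J/K.
The insulated surroundings exchange no heat, so ΔS_surr = 0 and ΔS_universe = ΔS_gas.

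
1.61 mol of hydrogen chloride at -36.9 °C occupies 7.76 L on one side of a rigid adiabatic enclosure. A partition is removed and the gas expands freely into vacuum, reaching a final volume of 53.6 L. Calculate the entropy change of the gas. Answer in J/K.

ΔS_gas = 25.9 J/K

No heat is exchanged and no work is done, so the ideal-gas temperature stays constant.
Entropy is a state function; using a reversible isothermal path, ΔS_gas = nR ln(V₂/V₁) = 1.61 × 8.314 × ln(53.6/7.76) = 25.9 J/K.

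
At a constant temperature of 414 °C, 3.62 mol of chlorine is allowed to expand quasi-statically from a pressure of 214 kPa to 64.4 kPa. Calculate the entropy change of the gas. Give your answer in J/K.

ΔS_gas = 36.1 J/K

For an isothermal ideal gas ΔS_gas = nR ln(P₁/P₂) = 3.62 × 8.314 × ln(214/64.4) = 36.1 J/K.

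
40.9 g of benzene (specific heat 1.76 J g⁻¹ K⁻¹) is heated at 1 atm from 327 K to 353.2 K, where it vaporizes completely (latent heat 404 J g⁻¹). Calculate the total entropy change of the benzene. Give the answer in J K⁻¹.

Warming step: ΔS₁ = m c ln(T_tr/T_i) = 40.9 × 1.76 × ln(353.2/327) = 5.548 J/K.
Phase change: ΔS₂ = +mL/T_tr = 40.9 × 404 / 353.2 = 46.78 J/K.
ΔS_total = (5.548) + (46.78) = 52.3 J/K.

ΔS = 52.3 J/K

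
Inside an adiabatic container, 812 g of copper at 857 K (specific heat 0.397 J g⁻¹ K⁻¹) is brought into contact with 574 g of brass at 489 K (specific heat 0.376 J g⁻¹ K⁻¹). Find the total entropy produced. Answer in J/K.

ΔS_total = 19.4 J/K

Energy balance: T_f = (m₁c₁T₁ + m₂c₂T₂)/(m₁c₁ + m₂c₂) = 709.42 K.
ΔS₁ = m₁c₁ ln(T_f/T₁) = 322.364 × ln(709.42/857) = -60.92 J/K.
ΔS₂ = m₂c₂ ln(T_f/T₂) = 215.824 × ln(709.42/489) = 80.31 J/K.
ΔS_total = -60.92 + 80.31 = 19.4 J/K.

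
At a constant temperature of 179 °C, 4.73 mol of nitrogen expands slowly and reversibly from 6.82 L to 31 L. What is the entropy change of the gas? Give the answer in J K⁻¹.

For an isothermal ideal gas ΔS_gas = nR ln(V₂/V₁) = 4.73 × 8.314 × ln(31/6.82) = 59.5 J/K.

ΔS_gas = 59.5 J/K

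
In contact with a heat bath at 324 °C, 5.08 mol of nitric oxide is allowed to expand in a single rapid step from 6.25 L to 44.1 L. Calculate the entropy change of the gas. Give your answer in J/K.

ΔS_gas = 82.5 J/K

Entropy is a state function, so ΔS_gas depends only on the end states.
For an isothermal ideal gas ΔS_gas = nR ln(V₂/V₁) = 5.08 × 8.314 × ln(44.1/6.25) = 82.5 J/K.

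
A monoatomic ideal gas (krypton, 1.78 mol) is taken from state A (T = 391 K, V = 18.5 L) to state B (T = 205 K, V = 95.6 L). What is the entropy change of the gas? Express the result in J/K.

ΔS = 9.97 J/K

Entropy is a state function: ΔS = nC_V ln(T₂/T₁) + nR ln(V₂/V₁), with C_V = 3R/2 = 12.47 J mol⁻¹ K⁻¹ for a monoatomic ideal gas.
ΔS = 1.78 × [12.47 × ln(205/391) + 8.314 × ln(95.6/18.5)] = 9.97 J/K.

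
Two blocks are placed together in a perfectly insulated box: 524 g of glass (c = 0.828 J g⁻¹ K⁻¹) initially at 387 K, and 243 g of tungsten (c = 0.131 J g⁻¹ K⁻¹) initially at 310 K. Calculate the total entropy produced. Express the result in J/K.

ΔS_total = 0.685 J/K

Energy balance: T_f = (m₁c₁T₁ + m₂c₂T₂)/(m₁c₁ + m₂c₂) = 381.74 K.
ΔS₁ = m₁c₁ ln(T_f/T₁) = 433.872 × ln(381.74/387) = -5.941 J/K.
ΔS₂ = m₂c₂ ln(T_f/T₂) = 31.833 × ln(381.74/310) = 6.626 J/K.
ΔS_total = -5.941 + 6.626 = 0.685 J/K.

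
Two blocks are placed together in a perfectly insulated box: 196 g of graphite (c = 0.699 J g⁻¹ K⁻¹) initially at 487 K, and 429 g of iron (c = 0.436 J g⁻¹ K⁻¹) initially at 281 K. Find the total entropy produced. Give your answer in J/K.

Energy balance: T_f = (m₁c₁T₁ + m₂c₂T₂)/(m₁c₁ + m₂c₂) = 368.09 K.
ΔS₁ = m₁c₁ ln(T_f/T₁) = 137.004 × ln(368.09/487) = -38.35 J/K.
ΔS₂ = m₂c₂ ln(T_f/T₂) = 187.044 × ln(368.09/281) = 50.5 J/K.
ΔS_total = -38.35 + 50.5 = 12.1 J/K.

ΔS_total = 12.1 J/K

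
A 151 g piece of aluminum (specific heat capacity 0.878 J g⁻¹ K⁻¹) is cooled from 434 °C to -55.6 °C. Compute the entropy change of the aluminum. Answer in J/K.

ΔS = -156 J/K

In kelvin: T₁ = 707.15 K, T₂ = 217.55 K. ΔS = ∫dQ_rev/T = m c ln(T₂/T₁) = 151 × 0.878 × ln(217.55/707.15) = -156 J/K.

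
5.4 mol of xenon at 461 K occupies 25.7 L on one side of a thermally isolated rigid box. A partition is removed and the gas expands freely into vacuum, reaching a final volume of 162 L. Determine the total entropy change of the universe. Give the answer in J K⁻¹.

ΔS_universe = 82.7 J/K

No heat is exchanged and no work is done, so the ideal-gas temperature stays constant.
Entropy is a state function; using a reversible isothermal path, ΔS_gas = nR ln(V₂/V₁) = 5.4 × 8.314 × ln(162/25.7) = 82.7 J/K.
The insulated surroundings exchange no heat, so ΔS_surr = 0 and ΔS_universe = ΔS_gas.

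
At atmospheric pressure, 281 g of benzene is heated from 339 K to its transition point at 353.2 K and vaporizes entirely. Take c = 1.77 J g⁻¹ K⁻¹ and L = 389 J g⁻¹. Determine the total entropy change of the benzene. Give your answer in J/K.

Warming step: ΔS₁ = m c ln(T_tr/T_i) = 281 × 1.77 × ln(353.2/339) = 20.41 J/K.
Phase change: ΔS₂ = +mL/T_tr = 281 × 389 / 353.2 = 309.5 J/K.
ΔS_total = (20.41) + (309.5) = 330 J/K.

ΔS = 330 J/K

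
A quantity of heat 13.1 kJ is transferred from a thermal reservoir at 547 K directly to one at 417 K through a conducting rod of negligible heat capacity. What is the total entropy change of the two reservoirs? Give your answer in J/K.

ΔS_total = 7.47 J/K

ΔS_hot = −Q/T_H = −13100/547 = -23.949 J/K and ΔS_cold = +Q/T_C = 13100/417 = 31.415 J/K.
ΔS_total = -23.949 + 31.415 = 7.47 J/K, positive as the second law requires.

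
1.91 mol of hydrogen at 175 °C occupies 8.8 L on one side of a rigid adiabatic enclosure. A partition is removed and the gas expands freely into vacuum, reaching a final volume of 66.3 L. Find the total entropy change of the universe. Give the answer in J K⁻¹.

For an ideal gas in free expansion Q = 0 and W = 0, so T is unchanged.
Entropy is a state function; using a reversible isothermal path, ΔS_gas = nR ln(V₂/V₁) = 1.91 × 8.314 × ln(66.3/8.8) = 32.1 J/K.
The insulated surroundings exchange no heat, so ΔS_surr = 0 and ΔS_universe = ΔS_gas.

ΔS_universe = 32.1 J/K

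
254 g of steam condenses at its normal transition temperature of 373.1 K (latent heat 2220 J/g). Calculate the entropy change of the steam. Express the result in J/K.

ΔS = -1510 J/K

Heat released by the substance: Q = −mL = −254 × 2220 = −563880 J.
At constant T, ΔS = Q_rev/T = −563880 / 373.1 = -1510 J/K.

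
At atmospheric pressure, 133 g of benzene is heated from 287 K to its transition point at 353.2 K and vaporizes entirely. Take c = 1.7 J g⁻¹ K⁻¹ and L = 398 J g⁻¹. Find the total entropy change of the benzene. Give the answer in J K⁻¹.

ΔS = 197 J/K

Warming step: ΔS₁ = m c ln(T_tr/T_i) = 133 × 1.7 × ln(353.2/287) = 46.93 J/K.
Phase change: ΔS₂ = +mL/T_tr = 133 × 398 / 353.2 = 149.9 J/K.
ΔS_total = (46.93) + (149.9) = 197 J/K.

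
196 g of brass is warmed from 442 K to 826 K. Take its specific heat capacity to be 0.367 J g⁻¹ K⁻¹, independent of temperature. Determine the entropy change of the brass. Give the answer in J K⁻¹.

ΔS = ∫dQ_rev/T = m c ln(T₂/T₁) = 196 × 0.367 × ln(826/442) = 45 J/K.

ΔS = 45 J/K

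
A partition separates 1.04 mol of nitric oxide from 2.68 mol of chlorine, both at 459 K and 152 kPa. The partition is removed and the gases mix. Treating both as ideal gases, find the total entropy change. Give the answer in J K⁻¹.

Mole fractions: x_A = 1.04/3.72 = 0.28, x_B = 0.72.
ΔS_mix = −R(n_A ln x_A + n_B ln x_B) = −8.314 × (1.04 ln 0.28 + 2.68 ln 0.72) = 18.3 J/K.

ΔS_mix = 18.3 J/K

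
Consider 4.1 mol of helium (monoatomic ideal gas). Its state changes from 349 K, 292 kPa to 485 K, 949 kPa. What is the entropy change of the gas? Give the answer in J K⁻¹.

ΔS = nC_p ln(T₂/T₁) − nR ln(P₂/P₁), with C_p = 5R/2 = 20.79 J mol⁻¹ K⁻¹ for a monoatomic ideal gas.
ΔS = 4.1 × [20.79 × ln(485/349) − 8.314 × ln(949/292)] = -12.1 J/K.

ΔS = -12.1 J/K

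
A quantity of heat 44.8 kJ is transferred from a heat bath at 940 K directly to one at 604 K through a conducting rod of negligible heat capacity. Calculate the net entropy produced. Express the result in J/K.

ΔS_hot = −Q/T_H = −44800/940 = -47.66 J/K and ΔS_cold = +Q/T_C = 44800/604 = 74.17 J/K.
ΔS_total = -47.66 + 74.17 = 26.5 J/K, positive as the second law requires.

ΔS_total = 26.5 J/K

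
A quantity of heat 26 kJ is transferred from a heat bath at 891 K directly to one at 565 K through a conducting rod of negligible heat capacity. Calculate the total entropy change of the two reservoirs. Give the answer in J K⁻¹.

ΔS_hot = −Q/T_H = −26000/891 = -29.18 J/K and ΔS_cold = +Q/T_C = 26000/565 = 46.02 J/K.
ΔS_total = -29.18 + 46.02 = 16.8 J/K, positive as the second law requires.

ΔS_total = 16.8 J/K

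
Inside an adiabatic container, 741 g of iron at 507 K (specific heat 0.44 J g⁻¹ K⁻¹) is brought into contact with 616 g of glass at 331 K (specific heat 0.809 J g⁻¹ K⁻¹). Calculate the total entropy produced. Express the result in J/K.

Energy balance: T_f = (m₁c₁T₁ + m₂c₂T₂)/(m₁c₁ + m₂c₂) = 400.61 K.
ΔS₁ = m₁c₁ ln(T_f/T₁) = 326.04 × ln(400.61/507) = -76.79 J/K.
ΔS₂ = m₂c₂ ln(T_f/T₂) = 498.344 × ln(400.61/331) = 95.12 J/K.
ΔS_total = -76.79 + 95.12 = 18.3 J/K.

ΔS_total = 18.3 J/K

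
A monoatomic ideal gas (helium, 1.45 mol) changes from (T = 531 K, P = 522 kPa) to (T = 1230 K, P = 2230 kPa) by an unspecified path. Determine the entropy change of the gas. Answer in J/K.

ΔS = nC_p ln(T₂/T₁) − nR ln(P₂/P₁), with C_p = 5R/2 = 20.79 J mol⁻¹ K⁻¹ for a monoatomic ideal gas.
ΔS = 1.45 × [20.79 × ln(1230/531) − 8.314 × ln(2230/522)] = 7.81 J/K.

ΔS = 7.81 J/K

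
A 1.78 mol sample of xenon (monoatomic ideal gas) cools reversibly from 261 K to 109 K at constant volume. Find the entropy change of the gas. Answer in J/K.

At constant volume, ΔS = nC_V ln(T₂/T₁) with C_V = 3R/2 = 12.47 J mol⁻¹ K⁻¹.
ΔS = 1.78 × 12.47 × ln(109/261) = -19.4 J/K.

ΔS = -19.4 J/K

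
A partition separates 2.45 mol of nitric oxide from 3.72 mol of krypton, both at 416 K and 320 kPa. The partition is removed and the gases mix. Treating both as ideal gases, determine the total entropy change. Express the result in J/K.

ΔS_mix = 34.5 J/K

Mole fractions: x_A = 2.45/6.17 = 0.397, x_B = 0.603.
ΔS_mix = −R(n_A ln x_A + n_B ln x_B) = −8.314 × (2.45 ln 0.397 + 3.72 ln 0.603) = 34.5 J/K.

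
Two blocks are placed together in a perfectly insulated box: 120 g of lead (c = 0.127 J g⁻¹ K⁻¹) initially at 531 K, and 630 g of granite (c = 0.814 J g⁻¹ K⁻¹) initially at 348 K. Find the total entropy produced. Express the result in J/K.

ΔS_total = 1.51 J/K

Energy balance: T_f = (m₁c₁T₁ + m₂c₂T₂)/(m₁c₁ + m₂c₂) = 353.28 K.
ΔS₁ = m₁c₁ ln(T_f/T₁) = 15.24 × ln(353.28/531) = -6.21 J/K.
ΔS₂ = m₂c₂ ln(T_f/T₂) = 512.82 × ln(353.28/348) = 7.724 J/K.
ΔS_total = -6.21 + 7.724 = 1.51 J/K.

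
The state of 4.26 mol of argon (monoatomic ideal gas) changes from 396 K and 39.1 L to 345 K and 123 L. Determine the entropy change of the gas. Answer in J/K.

Entropy is a state function: ΔS = nC_V ln(T₂/T₁) + nR ln(V₂/V₁), with C_V = 3R/2 = 12.47 J mol⁻¹ K⁻¹ for a monoatomic ideal gas.
ΔS = 4.26 × [12.47 × ln(345/396) + 8.314 × ln(123/39.1)] = 33.3 J/K.

ΔS = 33.3 J/K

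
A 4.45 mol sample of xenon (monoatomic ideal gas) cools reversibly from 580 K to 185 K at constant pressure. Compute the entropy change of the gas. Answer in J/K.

ΔS = -106 J/K

At constant pressure, ΔS = nC_p ln(T₂/T₁) with C_p = 5R/2 = 20.79 J mol⁻¹ K⁻¹.
ΔS = 4.45 × 20.79 × ln(185/580) = -106 J/K.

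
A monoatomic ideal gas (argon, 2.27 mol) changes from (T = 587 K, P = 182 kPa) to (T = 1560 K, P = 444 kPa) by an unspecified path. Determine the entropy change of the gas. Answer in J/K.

ΔS = nC_p ln(T₂/T₁) − nR ln(P₂/P₁), with C_p = 5R/2 = 20.79 J mol⁻¹ K⁻¹ for a monoatomic ideal gas.
ΔS = 2.27 × [20.79 × ln(1560/587) − 8.314 × ln(444/182)] = 29.3 J/K.

ΔS = 29.3 J/K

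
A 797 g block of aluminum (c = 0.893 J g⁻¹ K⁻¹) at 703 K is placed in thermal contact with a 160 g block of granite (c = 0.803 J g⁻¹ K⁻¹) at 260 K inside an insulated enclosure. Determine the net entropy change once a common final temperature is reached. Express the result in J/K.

ΔS_total = 42.7 J/K

Energy balance: T_f = (m₁c₁T₁ + m₂c₂T₂)/(m₁c₁ + m₂c₂) = 635.26 K.
ΔS₁ = m₁c₁ ln(T_f/T₁) = 711.721 × ln(635.26/703) = -72.12 J/K.
ΔS₂ = m₂c₂ ln(T_f/T₂) = 128.48 × ln(635.26/260) = 114.8 J/K.
ΔS_total = -72.12 + 114.8 = 42.7 J/K.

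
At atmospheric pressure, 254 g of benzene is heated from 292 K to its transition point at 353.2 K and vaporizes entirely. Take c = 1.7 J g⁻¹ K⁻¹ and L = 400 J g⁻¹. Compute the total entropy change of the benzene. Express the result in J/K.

ΔS = 370 J/K

Warming step: ΔS₁ = m c ln(T_tr/T_i) = 254 × 1.7 × ln(353.2/292) = 82.16 J/K.
Phase change: ΔS₂ = +mL/T_tr = 254 × 400 / 353.2 = 287.7 J/K.
ΔS_total = (82.16) + (287.7) = 370 J/K.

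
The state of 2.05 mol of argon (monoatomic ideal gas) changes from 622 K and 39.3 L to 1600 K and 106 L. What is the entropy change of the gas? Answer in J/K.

Entropy is a state function: ΔS = nC_V ln(T₂/T₁) + nR ln(V₂/V₁), with C_V = 3R/2 = 12.47 J mol⁻¹ K⁻¹ for a monoatomic ideal gas.
ΔS = 2.05 × [12.47 × ln(1600/622) + 8.314 × ln(106/39.3)] = 41.1 J/K.

ΔS = 41.1 J/K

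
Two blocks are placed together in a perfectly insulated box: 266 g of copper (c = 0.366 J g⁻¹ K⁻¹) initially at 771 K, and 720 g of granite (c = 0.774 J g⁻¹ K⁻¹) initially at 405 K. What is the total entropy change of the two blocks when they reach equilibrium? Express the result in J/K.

ΔS_total = 19.9 J/K

Energy balance: T_f = (m₁c₁T₁ + m₂c₂T₂)/(m₁c₁ + m₂c₂) = 459.43 K.
ΔS₁ = m₁c₁ ln(T_f/T₁) = 97.356 × ln(459.43/771) = -50.4 J/K.
ΔS₂ = m₂c₂ ln(T_f/T₂) = 557.28 × ln(459.43/405) = 70.27 J/K.
ΔS_total = -50.4 + 70.27 = 19.9 J/K.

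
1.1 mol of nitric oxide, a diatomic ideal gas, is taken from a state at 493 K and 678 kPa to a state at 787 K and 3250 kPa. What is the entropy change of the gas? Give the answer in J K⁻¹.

ΔS = 0.638 J/K

ΔS = nC_p ln(T₂/T₁) − nR ln(P₂/P₁), with C_p = 7R/2 = 29.1 J mol⁻¹ K⁻¹ for a diatomic ideal gas.
ΔS = 1.1 × [29.1 × ln(787/493) − 8.314 × ln(3250/678)] = 0.638 J/K.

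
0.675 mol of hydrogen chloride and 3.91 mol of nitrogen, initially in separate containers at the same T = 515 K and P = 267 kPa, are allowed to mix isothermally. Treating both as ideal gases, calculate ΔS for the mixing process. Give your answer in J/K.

ΔS_mix = 15.9 J/K

Mole fractions: x_A = 0.675/4.58 = 0.147, x_B = 0.853.
ΔS_mix = −R(n_A ln x_A + n_B ln x_B) = −8.314 × (0.675 ln 0.147 + 3.91 ln 0.853) = 15.9 J/K.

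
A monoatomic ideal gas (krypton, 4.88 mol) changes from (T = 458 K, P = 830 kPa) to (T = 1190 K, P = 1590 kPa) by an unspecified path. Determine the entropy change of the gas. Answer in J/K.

ΔS = 70.5 J/K

ΔS = nC_p ln(T₂/T₁) − nR ln(P₂/P₁), with C_p = 5R/2 = 20.79 J mol⁻¹ K⁻¹ for a monoatomic ideal gas.
ΔS = 4.88 × [20.79 × ln(1190/458) − 8.314 × ln(1590/830)] = 70.5 J/K.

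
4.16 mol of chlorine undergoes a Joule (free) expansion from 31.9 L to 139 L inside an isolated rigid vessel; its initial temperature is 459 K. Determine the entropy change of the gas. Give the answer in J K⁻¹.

No heat is exchanged and no work is done, so the ideal-gas temperature stays constant.
Entropy is a state function; using a reversible isothermal path, ΔS_gas = nR ln(V₂/V₁) = 4.16 × 8.314 × ln(139/31.9) = 50.9 J/K.

ΔS_gas = 50.9 J/K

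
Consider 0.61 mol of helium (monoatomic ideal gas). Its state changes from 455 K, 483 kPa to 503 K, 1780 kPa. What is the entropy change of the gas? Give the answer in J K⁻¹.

ΔS = -5.34 J/K

ΔS = nC_p ln(T₂/T₁) − nR ln(P₂/P₁), with C_p = 5R/2 = 20.79 J mol⁻¹ K⁻¹ for a monoatomic ideal gas.
ΔS = 0.61 × [20.79 × ln(503/455) − 8.314 × ln(1780/483)] = -5.34 J/K.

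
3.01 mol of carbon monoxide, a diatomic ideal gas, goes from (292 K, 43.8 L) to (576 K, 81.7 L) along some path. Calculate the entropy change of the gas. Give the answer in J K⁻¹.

Entropy is a state function: ΔS = nC_V ln(T₂/T₁) + nR ln(V₂/V₁), with C_V = 5R/2 = 20.79 J mol⁻¹ K⁻¹ for a diatomic ideal gas.
ΔS = 3.01 × [20.79 × ln(576/292) + 8.314 × ln(81.7/43.8)] = 58.1 J/K.

ΔS = 58.1 J/K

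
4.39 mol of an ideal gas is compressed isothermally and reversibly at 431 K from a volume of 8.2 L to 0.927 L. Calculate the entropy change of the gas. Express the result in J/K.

ΔS_gas = -79.6 J/K

For an isothermal ideal gas ΔS_gas = nR ln(V₂/V₁) = 4.39 × 8.314 × ln(0.927/8.2) = -79.6 J/K.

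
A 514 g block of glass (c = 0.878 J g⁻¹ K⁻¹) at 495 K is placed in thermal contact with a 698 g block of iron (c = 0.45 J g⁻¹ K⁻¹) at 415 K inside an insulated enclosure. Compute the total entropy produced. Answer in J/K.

Energy balance: T_f = (m₁c₁T₁ + m₂c₂T₂)/(m₁c₁ + m₂c₂) = 462.17 K.
ΔS₁ = m₁c₁ ln(T_f/T₁) = 451.292 × ln(462.17/495) = -30.97 J/K.
ΔS₂ = m₂c₂ ln(T_f/T₂) = 314.1 × ln(462.17/415) = 33.81 J/K.
ΔS_total = -30.97 + 33.81 = 2.84 J/K.

ΔS_total = 2.84 J/K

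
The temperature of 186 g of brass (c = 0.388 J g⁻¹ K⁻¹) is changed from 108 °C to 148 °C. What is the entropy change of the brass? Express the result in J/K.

ΔS = 7.2 J/K

In kelvin: T₁ = 381.15 K, T₂ = 421.15 K. ΔS = ∫dQ_rev/T = m c ln(T₂/T₁) = 186 × 0.388 × ln(421.15/381.15) = 7.2 J/K.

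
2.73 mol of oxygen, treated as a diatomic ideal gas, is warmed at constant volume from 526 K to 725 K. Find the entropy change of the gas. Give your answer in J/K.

ΔS = 18.2 J/K

At constant volume, ΔS = nC_V ln(T₂/T₁) with C_V = 5R/2 = 20.79 J mol⁻¹ K⁻¹.
ΔS = 2.73 × 20.79 × ln(725/526) = 18.2 J/K.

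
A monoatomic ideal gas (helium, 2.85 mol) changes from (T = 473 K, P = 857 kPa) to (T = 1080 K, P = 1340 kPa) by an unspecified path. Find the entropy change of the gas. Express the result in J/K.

ΔS = 38.3 J/K

ΔS = nC_p ln(T₂/T₁) − nR ln(P₂/P₁), with C_p = 5R/2 = 20.79 J mol⁻¹ K⁻¹ for a monoatomic ideal gas.
ΔS = 2.85 × [20.79 × ln(1080/473) − 8.314 × ln(1340/857)] = 38.3 J/K.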